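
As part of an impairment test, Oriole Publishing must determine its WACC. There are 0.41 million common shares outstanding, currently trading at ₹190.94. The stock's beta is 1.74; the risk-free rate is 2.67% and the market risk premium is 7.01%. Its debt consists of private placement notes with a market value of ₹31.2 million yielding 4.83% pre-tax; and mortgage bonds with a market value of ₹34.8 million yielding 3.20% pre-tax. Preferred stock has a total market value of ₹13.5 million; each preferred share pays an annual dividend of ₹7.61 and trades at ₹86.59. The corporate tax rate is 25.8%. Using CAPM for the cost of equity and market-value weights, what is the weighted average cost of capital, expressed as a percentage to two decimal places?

9.36%

Cost of equity via CAPM: Re = 2.67% + 1.74 × 7.01% = 14.8674%.
Cost of preferred: Rp = 7.61 / 86.59 = 8.7885%.
Market value of equity E = 190.94 × 0.41m = 78.2854m.
Total capital V = 78.2854 + 13.5 + 31.2 + 34.8 = 157.7854.
Equity: weight = 78.2854/157.7854 = 0.4962; cost = 14.8674%.
Preferred: weight = 13.5/157.7854 = 0.0856; cost = 8.7885%.
Private placement notes: weight = 31.2/157.7854 = 0.1977; after-tax cost = 4.83% × (1 − 25.8%) = 3.5839%.
Mortgage bonds: weight = 34.8/157.7854 = 0.2206; after-tax cost = 3.2% × (1 − 25.8%) = 2.3744%.
WACC = 0.4962 × 14.8674% + 0.0856 × 8.7885% + 0.1977 × 3.5839% + 0.2206 × 2.3744% = 9.3608%.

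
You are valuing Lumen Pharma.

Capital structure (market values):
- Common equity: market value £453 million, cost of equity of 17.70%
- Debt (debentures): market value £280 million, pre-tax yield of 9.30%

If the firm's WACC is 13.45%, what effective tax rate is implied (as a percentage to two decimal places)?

29.31%

Total capital V = 453 + 280 = 733.
Equity weight = 453/733 = 0.6180.
Debentures weight = 280/733 = 0.3820.
Equity contribution = 0.6180 × 17.7% = 10.9387%.
Debt contribution must be 13.45% − 10.9387% = 2.5113%.
0.3820 × 9.3% × (1 − T) = 2.5113%  ⇒  (1 − T) = 0.7069.
T = 29.3107%.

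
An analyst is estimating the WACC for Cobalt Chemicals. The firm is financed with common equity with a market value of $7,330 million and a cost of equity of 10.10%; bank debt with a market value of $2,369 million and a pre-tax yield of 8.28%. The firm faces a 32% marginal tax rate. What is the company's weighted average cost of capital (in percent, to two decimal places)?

Total capital V = 7330 + 2369 = 9699.
Equity: weight = 7330/9699 = 0.7557; cost = 10.1%.
Bank debt: weight = 2369/9699 = 0.2443; after-tax cost = 8.28% × (1 − 32%) = 5.6304%.
WACC = 0.7557 × 10.1000% + 0.2443 × 5.6304% = 9.0083%.

9.01%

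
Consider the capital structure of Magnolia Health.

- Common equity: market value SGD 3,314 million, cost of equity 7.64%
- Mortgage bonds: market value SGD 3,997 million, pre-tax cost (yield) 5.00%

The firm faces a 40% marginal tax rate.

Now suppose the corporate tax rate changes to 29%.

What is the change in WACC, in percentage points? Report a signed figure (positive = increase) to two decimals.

+0.30 pp

Current WACC:
Total capital V = 3314 + 3997 = 7311.
Equity: weight = 3314/7311 = 0.4533; cost = 7.64%.
Mortgage bonds: weight = 3997/7311 = 0.5467; after-tax cost = 5% × (1 − 40%) = 3.0000%.
WACC = 0.4533 × 7.6400% + 0.5467 × 3.0000% = 5.1033%.
After the change:
Total capital V = 3314 + 3997 = 7311.
Equity: weight = 3314/7311 = 0.4533; cost = 7.64%.
Mortgage bonds: weight = 3997/7311 = 0.5467; after-tax cost = 5% × (1 − 29%) = 3.5500%.
WACC = 0.4533 × 7.6400% + 0.5467 × 3.5500% = 5.4040%.
Change in WACC = 5.4040% − 5.1033% = 0.3007 pp.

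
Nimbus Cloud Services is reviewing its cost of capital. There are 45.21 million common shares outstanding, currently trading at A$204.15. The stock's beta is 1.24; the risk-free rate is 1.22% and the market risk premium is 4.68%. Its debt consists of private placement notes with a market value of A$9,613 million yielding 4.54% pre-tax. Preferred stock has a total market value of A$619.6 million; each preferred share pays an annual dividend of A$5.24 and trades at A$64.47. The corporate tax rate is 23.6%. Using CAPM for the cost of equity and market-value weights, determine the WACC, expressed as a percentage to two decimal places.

Cost of equity via CAPM: Re = 1.22% + 1.24 × 4.68% = 7.0232%.
Cost of preferred: Rp = 5.24 / 64.47 = 8.1278%.
Market value of equity E = 204.15 × 45.21m = 9229.6215m.
Total capital V = 9229.6215 + 619.6 + 9613 = 19462.2215.
Equity: weight = 9229.6215/19462.2215 = 0.4742; cost = 7.0232%.
Preferred: weight = 619.6/19462.2215 = 0.0318; cost = 8.1278%.
Private placement notes: weight = 9613/19462.2215 = 0.4939; after-tax cost = 4.54% × (1 − 23.6%) = 3.4686%.
WACC = 0.4742 × 7.0232% + 0.0318 × 8.1278% + 0.4939 × 3.4686% = 5.3026%.

5.30%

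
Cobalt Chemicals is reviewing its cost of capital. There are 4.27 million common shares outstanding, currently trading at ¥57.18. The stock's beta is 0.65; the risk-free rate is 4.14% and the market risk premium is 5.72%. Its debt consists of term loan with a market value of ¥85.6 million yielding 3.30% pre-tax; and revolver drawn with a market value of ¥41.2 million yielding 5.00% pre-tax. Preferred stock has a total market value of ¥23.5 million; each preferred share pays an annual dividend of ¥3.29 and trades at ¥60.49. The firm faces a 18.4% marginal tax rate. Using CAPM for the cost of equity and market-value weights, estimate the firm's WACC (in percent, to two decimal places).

6.20%

Cost of equity via CAPM: Re = 4.14% + 0.65 × 5.72% = 7.8580%.
Cost of preferred: Rp = 3.29 / 60.49 = 5.4389%.
Market value of equity E = 57.18 × 4.27m = 244.1586m.
Total capital V = 244.1586 + 23.5 + 85.6 + 41.2 = 394.4586.
Equity: weight = 244.1586/394.4586 = 0.6190; cost = 7.858%.
Preferred: weight = 23.5/394.4586 = 0.0596; cost = 5.4389%.
Term loan: weight = 85.6/394.4586 = 0.2170; after-tax cost = 3.3% × (1 − 18.4%) = 2.6928%.
Revolver drawn: weight = 41.2/394.4586 = 0.1044; after-tax cost = 5% × (1 − 18.4%) = 4.0800%.
WACC = 0.6190 × 7.8580% + 0.0596 × 5.4389% + 0.2170 × 2.6928% + 0.1044 × 4.0800% = 6.1984%.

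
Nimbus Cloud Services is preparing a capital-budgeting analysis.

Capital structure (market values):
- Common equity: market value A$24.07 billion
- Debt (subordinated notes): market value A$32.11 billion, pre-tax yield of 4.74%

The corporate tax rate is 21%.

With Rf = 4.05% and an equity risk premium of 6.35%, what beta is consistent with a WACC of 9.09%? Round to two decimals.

1.92

Total capital V = 24.07 + 32.11 = 56.18.
Equity weight = 24.07/56.18 = 0.4284.
Subordinated notes weight = 32.11/56.18 = 0.5716.
Debt contribution = 0.5716 × 4.74% × (1 − 21%) = 2.1402%.
Required equity contribution = 9.09% − 2.1402% = 6.9498%  ⇒  Re = 16.2209%.
CAPM: 16.2209% = 4.05% + β × 6.35%  ⇒  β = 1.9167.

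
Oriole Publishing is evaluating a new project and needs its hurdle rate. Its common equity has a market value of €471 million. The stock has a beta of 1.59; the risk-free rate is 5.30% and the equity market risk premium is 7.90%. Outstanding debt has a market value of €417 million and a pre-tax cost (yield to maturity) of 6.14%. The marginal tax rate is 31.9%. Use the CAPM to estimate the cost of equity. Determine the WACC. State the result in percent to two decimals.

11.44%

Cost of equity via CAPM: Re = 5.3% + 1.59 × 7.9% = 17.8610%.
Total capital V = 471 + 417 = 888.
Equity: weight = 471/888 = 0.5304; cost = 17.861%.
Debt: weight = 417/888 = 0.4696; after-tax cost = 6.14% × (1 − 31.9%) = 4.1813%.
WACC = 0.5304 × 17.8610% + 0.4696 × 4.1813% = 11.4371%.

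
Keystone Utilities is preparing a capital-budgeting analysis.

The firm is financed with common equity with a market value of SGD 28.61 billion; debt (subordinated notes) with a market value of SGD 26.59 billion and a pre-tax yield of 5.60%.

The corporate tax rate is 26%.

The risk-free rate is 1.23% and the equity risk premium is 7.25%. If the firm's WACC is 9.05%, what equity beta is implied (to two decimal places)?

1.71

Total capital V = 28.61 + 26.59 = 55.2.
Equity weight = 28.61/55.2 = 0.5183.
Subordinated notes weight = 26.59/55.2 = 0.4817.
Debt contribution = 0.4817 × 5.6% × (1 − 26%) = 1.9962%.
Required equity contribution = 9.05% − 1.9962% = 7.0538%  ⇒  Re = 13.6096%.
CAPM: 13.6096% = 1.23% + β × 7.25%  ⇒  β = 1.7075.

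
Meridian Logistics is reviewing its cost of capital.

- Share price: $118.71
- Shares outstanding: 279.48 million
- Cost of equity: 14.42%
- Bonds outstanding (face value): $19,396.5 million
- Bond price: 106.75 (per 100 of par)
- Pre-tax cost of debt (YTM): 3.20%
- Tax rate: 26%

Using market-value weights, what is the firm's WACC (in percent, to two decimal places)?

Market value of equity E = 118.71 × 279.48m = 33177.0708m. Market value of debt D = 19396.5m × 106.75/100 = 20705.76375m.
Total capital V = 33177.0708 + 20705.76375 = 53882.83455.
Equity: weight = 33177.0708/53882.83455 = 0.6157; cost = 14.42%.
Bonds outstanding: weight = 20705.76375/53882.83455 = 0.3843; after-tax cost = 3.2% × (1 − 26%) = 2.3680%.
WACC = 0.6157 × 14.4200% + 0.3843 × 2.3680% = 9.7887%.

9.79%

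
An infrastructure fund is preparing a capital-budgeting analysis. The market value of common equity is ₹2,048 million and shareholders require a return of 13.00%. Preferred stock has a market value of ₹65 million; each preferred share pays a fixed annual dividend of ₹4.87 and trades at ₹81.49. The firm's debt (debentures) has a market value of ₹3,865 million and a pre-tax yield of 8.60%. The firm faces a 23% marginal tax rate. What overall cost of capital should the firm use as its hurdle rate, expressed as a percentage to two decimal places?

Cost of preferred: Rp = 4.87 / 81.49 = 5.9762%.
Total capital V = 2048 + 65 + 3865 = 5978.
Equity: weight = 2048/5978 = 0.3426; cost = 13%.
Preferred: weight = 65/5978 = 0.0109; cost = 5.9762%.
Debentures: weight = 3865/5978 = 0.6465; after-tax cost = 8.6% × (1 − 23%) = 6.6220%.
WACC = 0.3426 × 13.0000% + 0.0109 × 5.9762% + 0.6465 × 6.6220% = 8.8000%.

8.80%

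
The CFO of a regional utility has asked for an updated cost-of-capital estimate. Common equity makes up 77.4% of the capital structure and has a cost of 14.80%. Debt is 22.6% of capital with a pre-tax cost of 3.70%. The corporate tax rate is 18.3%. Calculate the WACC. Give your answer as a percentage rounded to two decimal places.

12.14%

After-tax cost of debt = 3.7% × (1 − 18.3%) = 3.0229%.
WACC = 0.774 × 14.8000% + 0.226 × 3.0229% = 12.1384%.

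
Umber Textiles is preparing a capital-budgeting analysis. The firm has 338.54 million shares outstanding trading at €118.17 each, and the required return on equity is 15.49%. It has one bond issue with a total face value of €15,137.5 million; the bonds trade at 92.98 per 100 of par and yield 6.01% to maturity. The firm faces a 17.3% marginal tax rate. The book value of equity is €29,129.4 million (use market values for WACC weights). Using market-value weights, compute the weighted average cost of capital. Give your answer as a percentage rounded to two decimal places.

Market value of equity E = 118.17 × 338.54m = 40005.2718m. Market value of debt D = 15137.5m × 92.98/100 = 14074.8475m.
Total capital V = 40005.2718 + 14074.8475 = 54080.1193.
Equity: weight = 40005.2718/54080.1193 = 0.7397; cost = 15.49%.
Bonds outstanding: weight = 14074.8475/54080.1193 = 0.2603; after-tax cost = 6.01% × (1 − 17.3%) = 4.9703%.
WACC = 0.7397 × 15.4900% + 0.2603 × 4.9703% = 12.7521%.

12.75%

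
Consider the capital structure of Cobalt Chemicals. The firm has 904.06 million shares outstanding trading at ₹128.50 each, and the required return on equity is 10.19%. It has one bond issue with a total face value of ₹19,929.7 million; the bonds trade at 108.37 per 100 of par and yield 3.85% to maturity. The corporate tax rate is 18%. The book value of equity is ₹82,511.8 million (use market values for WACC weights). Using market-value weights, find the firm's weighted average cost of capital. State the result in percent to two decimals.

Market value of equity E = 128.5 × 904.06m = 116171.71m. Market value of debt D = 19929.7m × 108.37/100 = 21597.81589m.
Total capital V = 116171.71 + 21597.81589 = 137769.52589.
Equity: weight = 116171.71/137769.52589 = 0.8432; cost = 10.19%.
Bonds outstanding: weight = 21597.81589/137769.52589 = 0.1568; after-tax cost = 3.85% × (1 − 18%) = 3.1570%.
WACC = 0.8432 × 10.1900% + 0.1568 × 3.1570% = 9.0875%.

9.09%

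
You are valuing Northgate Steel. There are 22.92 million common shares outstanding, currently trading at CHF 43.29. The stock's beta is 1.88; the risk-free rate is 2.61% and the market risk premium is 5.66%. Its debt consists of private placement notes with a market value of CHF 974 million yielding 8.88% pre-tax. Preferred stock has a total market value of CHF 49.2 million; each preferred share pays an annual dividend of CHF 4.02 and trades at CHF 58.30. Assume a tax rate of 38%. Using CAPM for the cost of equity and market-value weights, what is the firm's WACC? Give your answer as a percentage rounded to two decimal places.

Cost of equity via CAPM: Re = 2.61% + 1.88 × 5.66% = 13.2508%.
Cost of preferred: Rp = 4.02 / 58.3 = 6.8954%.
Market value of equity E = 43.29 × 22.92m = 992.2068m.
Total capital V = 992.2068 + 49.2 + 974 = 2015.4068.
Equity: weight = 992.2068/2015.4068 = 0.4923; cost = 13.2508%.
Preferred: weight = 49.2/2015.4068 = 0.0244; cost = 6.8954%.
Private placement notes: weight = 974/2015.4068 = 0.4833; after-tax cost = 8.88% × (1 − 38%) = 5.5056%.
WACC = 0.4923 × 13.2508% + 0.0244 × 6.8954% + 0.4833 × 5.5056% = 9.3526%.

9.35%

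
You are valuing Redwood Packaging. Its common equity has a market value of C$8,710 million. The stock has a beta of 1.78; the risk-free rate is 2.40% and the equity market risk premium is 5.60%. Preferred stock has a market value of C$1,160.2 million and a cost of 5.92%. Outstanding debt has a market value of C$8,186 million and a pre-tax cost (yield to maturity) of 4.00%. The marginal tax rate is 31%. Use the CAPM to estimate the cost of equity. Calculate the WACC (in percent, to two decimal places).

7.60%

Cost of equity via CAPM: Re = 2.4% + 1.78 × 5.6% = 12.3680%.
Total capital V = 8710 + 1160.2 + 8186 = 18056.2.
Equity: weight = 8710/18056.2 = 0.4824; cost = 12.368%.
Preferred: weight = 1160.2/18056.2 = 0.0643; cost = 5.92%.
Debt: weight = 8186/18056.2 = 0.4534; after-tax cost = 4% × (1 − 31%) = 2.7600%.
WACC = 0.4824 × 12.3680% + 0.0643 × 5.9200% + 0.4534 × 2.7600% = 7.5978%.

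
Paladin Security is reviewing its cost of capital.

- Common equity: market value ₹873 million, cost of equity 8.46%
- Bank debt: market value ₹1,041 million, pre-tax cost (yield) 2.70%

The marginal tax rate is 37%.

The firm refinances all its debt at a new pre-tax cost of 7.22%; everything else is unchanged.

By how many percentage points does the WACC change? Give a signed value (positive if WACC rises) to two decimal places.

+1.55 pp

Current WACC:
Total capital V = 873 + 1041 = 1914.
Equity: weight = 873/1914 = 0.4561; cost = 8.46%.
Bank debt: weight = 1041/1914 = 0.5439; after-tax cost = 2.7% × (1 − 37%) = 1.7010%.
WACC = 0.4561 × 8.4600% + 0.5439 × 1.7010% = 4.7839%.
After the change:
Total capital V = 873 + 1041 = 1914.
Equity: weight = 873/1914 = 0.4561; cost = 8.46%.
Bank debt: weight = 1041/1914 = 0.5439; after-tax cost = 7.22% × (1 − 37%) = 4.5486%.
WACC = 0.4561 × 8.4600% + 0.5439 × 4.5486% = 6.3326%.
Change in WACC = 6.3326% − 4.7839% = 1.5488 pp.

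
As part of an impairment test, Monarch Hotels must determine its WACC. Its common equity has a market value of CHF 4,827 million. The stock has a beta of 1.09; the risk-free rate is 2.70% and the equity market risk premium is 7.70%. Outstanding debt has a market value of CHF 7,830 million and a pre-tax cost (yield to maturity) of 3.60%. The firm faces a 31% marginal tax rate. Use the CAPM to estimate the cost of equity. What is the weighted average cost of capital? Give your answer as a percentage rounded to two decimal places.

5.77%

Cost of equity via CAPM: Re = 2.7% + 1.09 × 7.7% = 11.0930%.
Total capital V = 4827 + 7830 = 12657.
Equity: weight = 4827/12657 = 0.3814; cost = 11.093%.
Debt: weight = 7830/12657 = 0.6186; after-tax cost = 3.6% × (1 − 31%) = 2.4840%.
WACC = 0.3814 × 11.0930% + 0.6186 × 2.4840% = 5.7672%.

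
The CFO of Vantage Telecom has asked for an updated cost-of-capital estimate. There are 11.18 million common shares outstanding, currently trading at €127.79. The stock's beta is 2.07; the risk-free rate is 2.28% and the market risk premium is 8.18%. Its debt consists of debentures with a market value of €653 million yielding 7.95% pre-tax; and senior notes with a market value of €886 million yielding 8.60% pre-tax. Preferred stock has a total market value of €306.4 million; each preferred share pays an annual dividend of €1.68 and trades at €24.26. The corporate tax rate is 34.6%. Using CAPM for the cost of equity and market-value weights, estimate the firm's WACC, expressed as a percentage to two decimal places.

11.59%

Cost of equity via CAPM: Re = 2.28% + 2.07 × 8.18% = 19.2126%.
Cost of preferred: Rp = 1.68 / 24.26 = 6.9250%.
Market value of equity E = 127.79 × 11.18m = 1428.6922m.
Total capital V = 1428.6922 + 306.4 + 653 + 886 = 3274.0922.
Equity: weight = 1428.6922/3274.0922 = 0.4364; cost = 19.2126%.
Preferred: weight = 306.4/3274.0922 = 0.0936; cost = 6.925%.
Debentures: weight = 653/3274.0922 = 0.1994; after-tax cost = 7.95% × (1 − 34.6%) = 5.1993%.
Senior notes: weight = 886/3274.0922 = 0.2706; after-tax cost = 8.6% × (1 − 34.6%) = 5.6244%.
WACC = 0.4364 × 19.2126% + 0.0936 × 6.9250% + 0.1994 × 5.1993% + 0.2706 × 5.6244% = 11.5907%.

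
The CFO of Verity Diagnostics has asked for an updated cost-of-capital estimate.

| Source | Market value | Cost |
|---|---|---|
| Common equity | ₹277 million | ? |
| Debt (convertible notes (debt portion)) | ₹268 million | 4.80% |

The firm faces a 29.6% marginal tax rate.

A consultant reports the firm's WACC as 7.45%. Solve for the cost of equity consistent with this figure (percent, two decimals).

Total capital V = 277 + 268 = 545.
Equity weight = 277/545 = 0.5083.
Convertible notes (debt portion) weight = 268/545 = 0.4917.
Debt contribution = 0.4917 × 4.8% × (1 − 29.6%) = 1.6617%.
Required equity contribution = 7.45% − 1.6617% = 5.7883%.
Re = 5.7883% / 0.5083 = 11.3885%.

11.39%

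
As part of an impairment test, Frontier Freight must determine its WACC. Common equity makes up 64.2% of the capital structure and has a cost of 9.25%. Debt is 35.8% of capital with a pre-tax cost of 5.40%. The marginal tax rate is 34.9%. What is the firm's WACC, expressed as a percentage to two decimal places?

7.20%

After-tax cost of debt = 5.4% × (1 − 34.9%) = 3.5154%.
WACC = 0.642 × 9.2500% + 0.358 × 3.5154% = 7.1970%.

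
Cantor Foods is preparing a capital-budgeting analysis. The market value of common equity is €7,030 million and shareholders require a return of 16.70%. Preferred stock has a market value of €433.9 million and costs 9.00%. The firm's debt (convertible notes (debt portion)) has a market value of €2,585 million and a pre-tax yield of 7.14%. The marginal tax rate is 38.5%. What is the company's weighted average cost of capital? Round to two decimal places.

13.20%

Total capital V = 7030 + 433.9 + 2585 = 10048.9.
Equity: weight = 7030/10048.9 = 0.6996; cost = 16.7%.
Preferred: weight = 433.9/10048.9 = 0.0432; cost = 9%.
Convertible notes (debt portion): weight = 2585/10048.9 = 0.2572; after-tax cost = 7.14% × (1 − 38.5%) = 4.3911%.
WACC = 0.6996 × 16.7000% + 0.0432 × 9.0000% + 0.2572 × 4.3911% = 13.2012%.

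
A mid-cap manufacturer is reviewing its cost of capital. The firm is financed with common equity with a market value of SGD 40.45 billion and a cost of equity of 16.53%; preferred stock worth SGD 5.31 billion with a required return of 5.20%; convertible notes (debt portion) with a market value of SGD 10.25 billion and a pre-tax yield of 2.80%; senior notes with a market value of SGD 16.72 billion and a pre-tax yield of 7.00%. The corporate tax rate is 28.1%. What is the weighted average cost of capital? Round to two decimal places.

Total capital V = 40.45 + 5.31 + 10.25 + 16.72 = 72.73.
Equity: weight = 40.45/72.73 = 0.5562; cost = 16.53%.
Preferred: weight = 5.31/72.73 = 0.0730; cost = 5.2%.
Convertible notes (debt portion): weight = 10.25/72.73 = 0.1409; after-tax cost = 2.8% × (1 − 28.1%) = 2.0132%.
Senior notes: weight = 16.72/72.73 = 0.2299; after-tax cost = 7% × (1 − 28.1%) = 5.0330%.
WACC = 0.5562 × 16.5300% + 0.0730 × 5.2000% + 0.1409 × 2.0132% + 0.2299 × 5.0330% = 11.0139%.

11.01%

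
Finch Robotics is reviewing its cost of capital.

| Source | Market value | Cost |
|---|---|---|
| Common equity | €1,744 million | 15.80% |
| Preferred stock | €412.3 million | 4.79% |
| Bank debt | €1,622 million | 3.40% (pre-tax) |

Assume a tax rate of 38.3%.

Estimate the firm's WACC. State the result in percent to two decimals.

Total capital V = 1744 + 412.3 + 1622 = 3778.3.
Equity: weight = 1744/3778.3 = 0.4616; cost = 15.8%.
Preferred: weight = 412.3/3778.3 = 0.1091; cost = 4.79%.
Bank debt: weight = 1622/3778.3 = 0.4293; after-tax cost = 3.4% × (1 − 38.3%) = 2.0978%.
WACC = 0.4616 × 15.8000% + 0.1091 × 4.7900% + 0.4293 × 2.0978% = 8.7163%.

8.72%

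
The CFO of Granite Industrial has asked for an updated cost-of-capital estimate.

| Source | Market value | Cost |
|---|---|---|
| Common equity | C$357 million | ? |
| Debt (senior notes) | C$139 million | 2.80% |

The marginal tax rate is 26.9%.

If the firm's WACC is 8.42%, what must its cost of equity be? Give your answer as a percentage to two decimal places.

Total capital V = 357 + 139 = 496.
Equity weight = 357/496 = 0.7198.
Senior notes weight = 139/496 = 0.2802.
Debt contribution = 0.2802 × 2.8% × (1 − 26.9%) = 0.5736%.
Required equity contribution = 8.42% − 0.5736% = 7.8464%.
Re = 7.8464% / 0.7198 = 10.9014%.

10.90%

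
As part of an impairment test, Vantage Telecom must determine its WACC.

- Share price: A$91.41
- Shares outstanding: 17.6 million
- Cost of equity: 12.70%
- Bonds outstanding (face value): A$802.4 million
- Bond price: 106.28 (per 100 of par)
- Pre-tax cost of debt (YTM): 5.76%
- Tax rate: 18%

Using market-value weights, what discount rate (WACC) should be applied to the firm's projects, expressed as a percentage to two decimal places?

Market value of equity E = 91.41 × 17.6m = 1608.816m. Market value of debt D = 802.4m × 106.28/100 = 852.79072m.
Total capital V = 1608.816 + 852.79072 = 2461.60672.
Equity: weight = 1608.816/2461.60672 = 0.6536; cost = 12.7%.
Bonds outstanding: weight = 852.79072/2461.60672 = 0.3464; after-tax cost = 5.76% × (1 − 18%) = 4.7232%.
WACC = 0.6536 × 12.7000% + 0.3464 × 4.7232% = 9.9365%.

9.94%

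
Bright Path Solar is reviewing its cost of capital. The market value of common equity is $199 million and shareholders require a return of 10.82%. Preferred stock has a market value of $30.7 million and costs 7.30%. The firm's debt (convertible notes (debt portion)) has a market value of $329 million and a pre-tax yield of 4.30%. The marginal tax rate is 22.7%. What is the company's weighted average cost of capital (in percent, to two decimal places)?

Total capital V = 199 + 30.7 + 329 = 558.7.
Equity: weight = 199/558.7 = 0.3562; cost = 10.82%.
Preferred: weight = 30.7/558.7 = 0.0549; cost = 7.3%.
Convertible notes (debt portion): weight = 329/558.7 = 0.5889; after-tax cost = 4.3% × (1 − 22.7%) = 3.3239%.
WACC = 0.3562 × 10.8200% + 0.0549 × 7.3000% + 0.5889 × 3.3239% = 6.2124%.

6.21%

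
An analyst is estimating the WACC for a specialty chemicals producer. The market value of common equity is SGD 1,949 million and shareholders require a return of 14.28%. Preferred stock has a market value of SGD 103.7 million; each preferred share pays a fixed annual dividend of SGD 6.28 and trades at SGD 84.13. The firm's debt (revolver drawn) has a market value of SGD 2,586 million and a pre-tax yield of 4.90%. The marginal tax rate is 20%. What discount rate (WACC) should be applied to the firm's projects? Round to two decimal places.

8.35%

Cost of preferred: Rp = 6.28 / 84.13 = 7.4646%.
Total capital V = 1949 + 103.7 + 2586 = 4638.7.
Equity: weight = 1949/4638.7 = 0.4202; cost = 14.28%.
Preferred: weight = 103.7/4638.7 = 0.0224; cost = 7.4646%.
Revolver drawn: weight = 2586/4638.7 = 0.5575; after-tax cost = 4.9% × (1 − 20%) = 3.9200%.
WACC = 0.4202 × 14.2800% + 0.0224 × 7.4646% + 0.5575 × 3.9200% = 8.3521%.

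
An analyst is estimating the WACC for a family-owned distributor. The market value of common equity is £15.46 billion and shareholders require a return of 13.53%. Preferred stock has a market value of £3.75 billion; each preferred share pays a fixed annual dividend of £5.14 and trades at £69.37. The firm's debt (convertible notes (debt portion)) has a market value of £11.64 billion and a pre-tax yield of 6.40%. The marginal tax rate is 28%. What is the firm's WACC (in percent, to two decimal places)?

9.42%

Cost of preferred: Rp = 5.14 / 69.37 = 7.4095%.
Total capital V = 15.46 + 3.75 + 11.64 = 30.85.
Equity: weight = 15.46/30.85 = 0.5011; cost = 13.53%.
Preferred: weight = 3.75/30.85 = 0.1216; cost = 7.4095%.
Convertible notes (debt portion): weight = 11.64/30.85 = 0.3773; after-tax cost = 6.4% × (1 − 28%) = 4.6080%.
WACC = 0.5011 × 13.5300% + 0.1216 × 7.4095% + 0.3773 × 4.6080% = 9.4197%.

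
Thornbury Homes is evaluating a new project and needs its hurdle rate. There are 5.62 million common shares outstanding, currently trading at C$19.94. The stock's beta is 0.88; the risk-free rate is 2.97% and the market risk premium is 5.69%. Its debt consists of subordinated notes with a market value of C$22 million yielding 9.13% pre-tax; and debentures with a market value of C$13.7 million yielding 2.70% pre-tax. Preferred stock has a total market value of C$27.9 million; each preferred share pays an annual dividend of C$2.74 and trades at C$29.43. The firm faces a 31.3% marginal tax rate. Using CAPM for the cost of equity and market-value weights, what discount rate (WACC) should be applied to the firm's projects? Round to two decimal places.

Cost of equity via CAPM: Re = 2.97% + 0.88 × 5.69% = 7.9772%.
Cost of preferred: Rp = 2.74 / 29.43 = 9.3102%.
Market value of equity E = 19.94 × 5.62m = 112.0628m.
Total capital V = 112.0628 + 27.9 + 22 + 13.7 = 175.6628.
Equity: weight = 112.0628/175.6628 = 0.6379; cost = 7.9772%.
Preferred: weight = 27.9/175.6628 = 0.1588; cost = 9.3102%.
Subordinated notes: weight = 22/175.6628 = 0.1252; after-tax cost = 9.13% × (1 − 31.3%) = 6.2723%.
Debentures: weight = 13.7/175.6628 = 0.0780; after-tax cost = 2.7% × (1 − 31.3%) = 1.8549%.
WACC = 0.6379 × 7.9772% + 0.1588 × 9.3102% + 0.1252 × 6.2723% + 0.0780 × 1.8549% = 7.4979%.

7.50%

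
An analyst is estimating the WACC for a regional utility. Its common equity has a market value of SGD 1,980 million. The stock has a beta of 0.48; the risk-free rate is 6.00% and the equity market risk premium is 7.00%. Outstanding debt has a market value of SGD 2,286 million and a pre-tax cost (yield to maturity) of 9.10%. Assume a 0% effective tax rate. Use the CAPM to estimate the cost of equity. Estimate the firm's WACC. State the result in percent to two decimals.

Cost of equity via CAPM: Re = 6.0% + 0.48 × 7.0% = 9.3600%.
Total capital V = 1980 + 2286 = 4266.
Equity: weight = 1980/4266 = 0.4641; cost = 9.36%.
Debt: weight = 2286/4266 = 0.5359; after-tax cost = 9.1% × (1 − 0%) = 9.1000%.
WACC = 0.4641 × 9.3600% + 0.5359 × 9.1000% = 9.2207%.

9.22%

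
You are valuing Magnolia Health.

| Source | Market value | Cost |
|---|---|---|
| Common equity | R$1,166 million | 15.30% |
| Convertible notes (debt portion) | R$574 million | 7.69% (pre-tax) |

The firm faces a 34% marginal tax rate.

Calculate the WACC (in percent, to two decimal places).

Total capital V = 1166 + 574 = 1740.
Equity: weight = 1166/1740 = 0.6701; cost = 15.3%.
Convertible notes (debt portion): weight = 574/1740 = 0.3299; after-tax cost = 7.69% × (1 − 34%) = 5.0754%.
WACC = 0.6701 × 15.3000% + 0.3299 × 5.0754% = 11.9271%.

11.93%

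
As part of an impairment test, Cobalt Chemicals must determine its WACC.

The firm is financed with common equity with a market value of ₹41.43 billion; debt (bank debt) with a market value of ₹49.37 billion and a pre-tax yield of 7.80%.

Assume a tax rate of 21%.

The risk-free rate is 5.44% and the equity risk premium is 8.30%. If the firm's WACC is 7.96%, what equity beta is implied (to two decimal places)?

Total capital V = 41.43 + 49.37 = 90.8.
Equity weight = 41.43/90.8 = 0.4563.
Bank debt weight = 49.37/90.8 = 0.5437.
Debt contribution = 0.5437 × 7.8% × (1 − 21%) = 3.3504%.
Required equity contribution = 7.96% − 3.3504% = 4.6096%  ⇒  Re = 10.1026%.
CAPM: 10.1026% = 5.44% + β × 8.3%  ⇒  β = 0.5618.

0.56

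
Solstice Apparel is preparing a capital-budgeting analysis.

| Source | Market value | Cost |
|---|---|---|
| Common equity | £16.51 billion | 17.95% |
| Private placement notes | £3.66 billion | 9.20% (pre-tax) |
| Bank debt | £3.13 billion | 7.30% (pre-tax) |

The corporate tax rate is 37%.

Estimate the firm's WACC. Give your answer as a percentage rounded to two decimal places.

14.25%

Total capital V = 16.51 + 3.66 + 3.13 = 23.3.
Equity: weight = 16.51/23.3 = 0.7086; cost = 17.95%.
Private placement notes: weight = 3.66/23.3 = 0.1571; after-tax cost = 9.2% × (1 − 37%) = 5.7960%.
Bank debt: weight = 3.13/23.3 = 0.1343; after-tax cost = 7.3% × (1 − 37%) = 4.5990%.
WACC = 0.7086 × 17.9500% + 0.1571 × 5.7960% + 0.1343 × 4.5990% = 14.2473%.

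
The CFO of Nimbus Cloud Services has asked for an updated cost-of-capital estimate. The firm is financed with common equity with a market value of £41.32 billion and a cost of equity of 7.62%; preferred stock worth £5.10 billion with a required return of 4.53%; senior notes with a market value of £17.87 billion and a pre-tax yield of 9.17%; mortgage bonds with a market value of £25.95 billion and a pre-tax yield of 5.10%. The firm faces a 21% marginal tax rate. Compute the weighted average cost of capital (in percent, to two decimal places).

Total capital V = 41.32 + 5.1 + 17.87 + 25.95 = 90.24.
Equity: weight = 41.32/90.24 = 0.4579; cost = 7.62%.
Preferred: weight = 5.1/90.24 = 0.0565; cost = 4.53%.
Senior notes: weight = 17.87/90.24 = 0.1980; after-tax cost = 9.17% × (1 − 21%) = 7.2443%.
Mortgage bonds: weight = 25.95/90.24 = 0.2876; after-tax cost = 5.1% × (1 − 21%) = 4.0290%.
WACC = 0.4579 × 7.6200% + 0.0565 × 4.5300% + 0.1980 × 7.2443% + 0.2876 × 4.0290% = 6.3383%.

6.34%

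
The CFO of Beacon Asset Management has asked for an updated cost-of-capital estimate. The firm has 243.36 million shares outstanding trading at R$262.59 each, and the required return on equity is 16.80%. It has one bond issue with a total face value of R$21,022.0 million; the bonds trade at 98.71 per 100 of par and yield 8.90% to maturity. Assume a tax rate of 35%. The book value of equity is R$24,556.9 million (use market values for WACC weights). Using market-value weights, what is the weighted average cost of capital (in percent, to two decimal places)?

14.10%

Market value of equity E = 262.59 × 243.36m = 63903.9024m. Market value of debt D = 21022m × 98.71/100 = 20750.8162m.
Total capital V = 63903.9024 + 20750.8162 = 84654.7186.
Equity: weight = 63903.9024/84654.7186 = 0.7549; cost = 16.8%.
Bonds outstanding: weight = 20750.8162/84654.7186 = 0.2451; after-tax cost = 8.9% × (1 − 35%) = 5.7850%.
WACC = 0.7549 × 16.8000% + 0.2451 × 5.7850% = 14.1000%.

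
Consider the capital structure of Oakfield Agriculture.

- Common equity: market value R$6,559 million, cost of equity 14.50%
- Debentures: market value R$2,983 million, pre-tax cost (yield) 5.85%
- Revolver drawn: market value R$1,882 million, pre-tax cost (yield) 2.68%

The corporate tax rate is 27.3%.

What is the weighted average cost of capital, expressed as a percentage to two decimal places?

9.76%

Total capital V = 6559 + 2983 + 1882 = 11424.
Equity: weight = 6559/11424 = 0.5741; cost = 14.5%.
Debentures: weight = 2983/11424 = 0.2611; after-tax cost = 5.85% × (1 − 27.3%) = 4.2529%.
Revolver drawn: weight = 1882/11424 = 0.1647; after-tax cost = 2.68% × (1 − 27.3%) = 1.9484%.
WACC = 0.5741 × 14.5000% + 0.2611 × 4.2529% + 0.1647 × 1.9484% = 9.7566%.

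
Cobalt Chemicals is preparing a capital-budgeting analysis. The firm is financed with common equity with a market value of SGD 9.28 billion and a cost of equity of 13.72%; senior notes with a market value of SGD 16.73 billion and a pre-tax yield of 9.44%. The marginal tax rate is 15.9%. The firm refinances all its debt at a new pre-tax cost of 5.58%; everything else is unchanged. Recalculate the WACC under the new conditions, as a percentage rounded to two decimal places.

After the change:
Total capital V = 9.28 + 16.73 = 26.01.
Equity: weight = 9.28/26.01 = 0.3568; cost = 13.72%.
Senior notes: weight = 16.73/26.01 = 0.6432; after-tax cost = 5.58% × (1 − 15.9%) = 4.6928%.
WACC = 0.3568 × 13.7200% + 0.6432 × 4.6928% = 7.9136%.

7.91%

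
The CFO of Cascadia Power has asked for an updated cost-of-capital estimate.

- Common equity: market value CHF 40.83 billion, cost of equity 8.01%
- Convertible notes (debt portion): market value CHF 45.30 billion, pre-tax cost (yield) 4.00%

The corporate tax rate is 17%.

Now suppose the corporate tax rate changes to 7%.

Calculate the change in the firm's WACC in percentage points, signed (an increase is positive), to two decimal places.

+0.21 pp

Current WACC:
Total capital V = 40.83 + 45.3 = 86.13.
Equity: weight = 40.83/86.13 = 0.4741; cost = 8.01%.
Convertible notes (debt portion): weight = 45.3/86.13 = 0.5259; after-tax cost = 4% × (1 − 17%) = 3.3200%.
WACC = 0.4741 × 8.0100% + 0.5259 × 3.3200% = 5.5433%.
After the change:
Total capital V = 40.83 + 45.3 = 86.13.
Equity: weight = 40.83/86.13 = 0.4741; cost = 8.01%.
Convertible notes (debt portion): weight = 45.3/86.13 = 0.5259; after-tax cost = 4% × (1 − 7%) = 3.7200%.
WACC = 0.4741 × 8.0100% + 0.5259 × 3.7200% = 5.7537%.
Change in WACC = 5.7537% − 5.5433% = 0.2104 pp.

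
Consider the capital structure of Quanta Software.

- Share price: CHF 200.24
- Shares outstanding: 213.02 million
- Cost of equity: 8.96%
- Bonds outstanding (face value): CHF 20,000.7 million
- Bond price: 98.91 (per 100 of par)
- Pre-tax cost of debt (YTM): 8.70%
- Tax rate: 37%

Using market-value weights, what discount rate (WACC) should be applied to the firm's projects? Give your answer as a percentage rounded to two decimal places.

Market value of equity E = 200.24 × 213.02m = 42655.1248m. Market value of debt D = 20000.7m × 98.91/100 = 19782.69237m.
Total capital V = 42655.1248 + 19782.69237 = 62437.81717.
Equity: weight = 42655.1248/62437.81717 = 0.6832; cost = 8.96%.
Bonds outstanding: weight = 19782.69237/62437.81717 = 0.3168; after-tax cost = 8.7% × (1 − 37%) = 5.4810%.
WACC = 0.6832 × 8.9600% + 0.3168 × 5.4810% = 7.8577%.

7.86%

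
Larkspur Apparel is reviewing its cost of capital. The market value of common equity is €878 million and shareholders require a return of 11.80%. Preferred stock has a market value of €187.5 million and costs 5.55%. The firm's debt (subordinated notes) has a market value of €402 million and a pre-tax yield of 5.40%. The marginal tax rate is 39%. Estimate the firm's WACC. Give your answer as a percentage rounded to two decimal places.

8.67%

Total capital V = 878 + 187.5 + 402 = 1467.5.
Equity: weight = 878/1467.5 = 0.5983; cost = 11.8%.
Preferred: weight = 187.5/1467.5 = 0.1278; cost = 5.55%.
Subordinated notes: weight = 402/1467.5 = 0.2739; after-tax cost = 5.4% × (1 − 39%) = 3.2940%.
WACC = 0.5983 × 11.8000% + 0.1278 × 5.5500% + 0.2739 × 3.2940% = 8.6714%.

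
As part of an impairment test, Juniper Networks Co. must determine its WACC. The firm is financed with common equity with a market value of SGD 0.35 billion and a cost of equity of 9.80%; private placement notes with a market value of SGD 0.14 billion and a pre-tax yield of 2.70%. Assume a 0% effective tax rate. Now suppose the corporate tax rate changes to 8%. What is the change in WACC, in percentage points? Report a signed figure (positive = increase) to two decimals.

-0.06 pp

Current WACC:
Total capital V = 0.35 + 0.14 = 0.49.
Equity: weight = 0.35/0.49 = 0.7143; cost = 9.8%.
Private placement notes: weight = 0.14/0.49 = 0.2857; after-tax cost = 2.7% × (1 − 0%) = 2.7000%.
WACC = 0.7143 × 9.8000% + 0.2857 × 2.7000% = 7.7714%.
After the change:
Total capital V = 0.35 + 0.14 = 0.49.
Equity: weight = 0.35/0.49 = 0.7143; cost = 9.8%.
Private placement notes: weight = 0.14/0.49 = 0.2857; after-tax cost = 2.7% × (1 − 8%) = 2.4840%.
WACC = 0.7143 × 9.8000% + 0.2857 × 2.4840% = 7.7097%.
Change in WACC = 7.7097% − 7.7714% = -0.0617 pp.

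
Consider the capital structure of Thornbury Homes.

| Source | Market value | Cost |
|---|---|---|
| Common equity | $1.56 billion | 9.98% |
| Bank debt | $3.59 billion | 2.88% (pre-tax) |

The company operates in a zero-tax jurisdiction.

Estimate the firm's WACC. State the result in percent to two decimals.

Total capital V = 1.56 + 3.59 = 5.15.
Equity: weight = 1.56/5.15 = 0.3029; cost = 9.98%.
Bank debt: weight = 3.59/5.15 = 0.6971; after-tax cost = 2.88% × (1 − 0%) = 2.8800%.
WACC = 0.3029 × 9.9800% + 0.6971 × 2.8800% = 5.0307%.

5.03%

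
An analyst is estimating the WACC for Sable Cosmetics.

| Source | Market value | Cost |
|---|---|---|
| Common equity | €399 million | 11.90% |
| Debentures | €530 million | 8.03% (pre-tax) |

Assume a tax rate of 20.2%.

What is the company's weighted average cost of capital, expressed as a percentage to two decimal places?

8.77%

Total capital V = 399 + 530 = 929.
Equity: weight = 399/929 = 0.4295; cost = 11.9%.
Debentures: weight = 530/929 = 0.5705; after-tax cost = 8.03% × (1 − 20.2%) = 6.4079%.
WACC = 0.4295 × 11.9000% + 0.5705 × 6.4079% = 8.7667%.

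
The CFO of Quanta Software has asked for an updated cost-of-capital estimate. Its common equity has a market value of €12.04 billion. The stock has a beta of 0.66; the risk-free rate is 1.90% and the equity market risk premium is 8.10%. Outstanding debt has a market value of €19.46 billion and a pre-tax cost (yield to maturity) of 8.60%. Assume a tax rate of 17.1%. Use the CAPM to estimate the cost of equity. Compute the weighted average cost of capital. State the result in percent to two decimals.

7.17%

Cost of equity via CAPM: Re = 1.9% + 0.66 × 8.1% = 7.2460%.
Total capital V = 12.04 + 19.46 = 31.5.
Equity: weight = 12.04/31.5 = 0.3822; cost = 7.246%.
Debt: weight = 19.46/31.5 = 0.6178; after-tax cost = 8.6% × (1 − 17.1%) = 7.1294%.
WACC = 0.3822 × 7.2460% + 0.6178 × 7.1294% = 7.1740%.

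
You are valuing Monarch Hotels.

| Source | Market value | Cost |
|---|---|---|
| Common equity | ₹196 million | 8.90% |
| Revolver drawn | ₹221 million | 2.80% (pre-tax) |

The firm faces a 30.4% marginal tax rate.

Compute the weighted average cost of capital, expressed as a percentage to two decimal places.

Total capital V = 196 + 221 = 417.
Equity: weight = 196/417 = 0.4700; cost = 8.9%.
Revolver drawn: weight = 221/417 = 0.5300; after-tax cost = 2.8% × (1 − 30.4%) = 1.9488%.
WACC = 0.4700 × 8.9000% + 0.5300 × 1.9488% = 5.2160%.

5.22%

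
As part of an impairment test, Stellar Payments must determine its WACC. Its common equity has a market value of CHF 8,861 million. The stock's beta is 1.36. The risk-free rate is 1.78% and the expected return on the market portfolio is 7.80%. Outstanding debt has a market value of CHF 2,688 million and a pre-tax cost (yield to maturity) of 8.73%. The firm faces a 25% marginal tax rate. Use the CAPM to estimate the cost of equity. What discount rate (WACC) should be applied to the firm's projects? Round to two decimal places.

Market risk premium = 7.8% − 1.78% = 6.02%.
Cost of equity via CAPM: Re = 1.78% + 1.36 × 6.02% = 9.9672%.
Total capital V = 8861 + 2688 = 11549.
Equity: weight = 8861/11549 = 0.7673; cost = 9.9672%.
Debt: weight = 2688/11549 = 0.2327; after-tax cost = 8.73% × (1 − 25%) = 6.5475%.
WACC = 0.7673 × 9.9672% + 0.2327 × 6.5475% = 9.1713%.

9.17%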